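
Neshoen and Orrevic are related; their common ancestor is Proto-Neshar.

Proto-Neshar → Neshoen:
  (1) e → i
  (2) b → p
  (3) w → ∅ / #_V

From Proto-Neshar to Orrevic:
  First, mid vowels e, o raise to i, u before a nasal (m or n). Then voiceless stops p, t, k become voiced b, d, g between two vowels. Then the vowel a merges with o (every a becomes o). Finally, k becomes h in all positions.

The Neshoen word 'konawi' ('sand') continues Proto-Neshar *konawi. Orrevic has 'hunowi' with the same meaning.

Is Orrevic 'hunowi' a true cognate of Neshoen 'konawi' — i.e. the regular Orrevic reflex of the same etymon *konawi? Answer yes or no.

yes

Derive the expected Orrevic reflex of *konawi:
Orrevic: start from *konawi.
  rule 1 (pre-nasal raising): konawi → kunawi
  rule 2: no change — kunawi
  rule 3 (vowel merger): kunawi → kunowi
  rule 4 (unconditioned shift): kunowi → hunowi
  ⇒ Orrevic hunowi
Orrevic 'hunowi' matches the regular reflex exactly, so the pair is cognate.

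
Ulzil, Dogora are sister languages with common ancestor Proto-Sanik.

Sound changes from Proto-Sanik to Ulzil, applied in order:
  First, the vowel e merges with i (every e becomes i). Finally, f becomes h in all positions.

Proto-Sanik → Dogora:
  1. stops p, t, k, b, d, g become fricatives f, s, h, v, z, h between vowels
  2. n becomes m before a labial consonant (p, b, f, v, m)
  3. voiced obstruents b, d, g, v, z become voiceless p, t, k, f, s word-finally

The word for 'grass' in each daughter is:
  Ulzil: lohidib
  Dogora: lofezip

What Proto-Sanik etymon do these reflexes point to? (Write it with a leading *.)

*lofedib

Position 4: Ulzil has i, Dogora has e. Dogora preserves e here (none of its changes turn any other segment into e), so the proto-segment is *e.
Position 3: Ulzil has h, Dogora has f. Taking the neighbouring segments as reconstructed: Ulzil h could go back to *f or *h; Dogora f could go back to *p or *f — the one source consistent with every daughter is *f.
Position 5: Ulzil has d, Dogora has z. Ulzil preserves d here (none of its changes turn any other segment into d), so the proto-segment is *d.
This points to *lofedib. Verify forward in each daughter:
Ulzil: start from *lofedib.
  rule 1 (vowel merger): lofedib → lofidib
  rule 2 (unconditioned shift): lofidib → lohidib
  ⇒ Ulzil lohidib
Dogora: *lofedib
  lofedib → lofezib   [intervocalic lenition]
  lofezib (rule 2 does not apply)
  lofezib → lofezip   [final devoicing]
  giving Dogora lofezip.
No other proto-form is consistent with every reflex, so the reconstruction is *lofedib.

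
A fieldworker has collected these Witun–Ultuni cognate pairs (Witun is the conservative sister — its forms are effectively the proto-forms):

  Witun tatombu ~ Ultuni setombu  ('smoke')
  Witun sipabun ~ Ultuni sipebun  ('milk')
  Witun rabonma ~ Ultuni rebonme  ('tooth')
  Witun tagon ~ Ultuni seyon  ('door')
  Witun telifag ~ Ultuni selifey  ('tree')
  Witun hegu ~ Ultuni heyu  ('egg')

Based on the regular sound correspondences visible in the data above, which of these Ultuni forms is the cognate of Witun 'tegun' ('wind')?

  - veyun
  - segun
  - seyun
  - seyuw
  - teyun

seyun

telifag ~ selifey — Witun t corresponds to Ultuni s word-initially before a front vowel.
hegu ~ heyu — Witun g corresponds to Ultuni y between vowels (before a back vowel).
Applying these to Witun 'tegun':
  tegun → segun   (t→s word-initially before a front vowel)
  segun → seyun   (g→y between vowels (before a back vowel))
So the Ultuni cognate is 'seyun'.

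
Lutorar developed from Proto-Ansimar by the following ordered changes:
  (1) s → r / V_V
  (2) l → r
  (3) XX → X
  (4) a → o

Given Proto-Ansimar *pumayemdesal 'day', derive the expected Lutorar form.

Lutorar: *pumayemdesal > pumayemderal > pumayemderar > pumoyemderor  (by rhotacism, unconditioned shift, vowel merger)

pumoyemderor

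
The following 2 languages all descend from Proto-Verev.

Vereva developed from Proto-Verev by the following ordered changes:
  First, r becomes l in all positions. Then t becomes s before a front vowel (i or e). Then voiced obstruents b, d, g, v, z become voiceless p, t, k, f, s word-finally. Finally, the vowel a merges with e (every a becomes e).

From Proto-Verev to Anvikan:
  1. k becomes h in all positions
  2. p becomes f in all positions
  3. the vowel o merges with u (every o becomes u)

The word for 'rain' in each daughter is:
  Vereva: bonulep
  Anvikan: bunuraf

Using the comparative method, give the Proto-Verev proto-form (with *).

Position 6: Vereva has e, Anvikan has a. Anvikan preserves a here (none of its changes turn any other segment into a), so the proto-segment is *a.
Position 5: Vereva has l, Anvikan has r. Anvikan preserves r here (none of its changes turn any other segment into r), so the proto-segment is *r.
This points to *bonurap. Verify forward in each daughter:
Vereva: start from *bonurap.
  rule 1 (unconditioned shift): bonurap → bonulap
  rule 2: no change — bonulap
  rule 3: no change — bonulap
  rule 4 (vowel merger): bonulap → bonulep
  ⇒ Vereva bonulep
Anvikan: *bonurap
  bonurap (rule 1 does not apply)
  bonurap → bonuraf   [unconditioned shift]
  bonuraf → bunuraf   [vowel merger]
  giving Anvikan bunuraf.
*bonurap is the unique common source.

*bonurap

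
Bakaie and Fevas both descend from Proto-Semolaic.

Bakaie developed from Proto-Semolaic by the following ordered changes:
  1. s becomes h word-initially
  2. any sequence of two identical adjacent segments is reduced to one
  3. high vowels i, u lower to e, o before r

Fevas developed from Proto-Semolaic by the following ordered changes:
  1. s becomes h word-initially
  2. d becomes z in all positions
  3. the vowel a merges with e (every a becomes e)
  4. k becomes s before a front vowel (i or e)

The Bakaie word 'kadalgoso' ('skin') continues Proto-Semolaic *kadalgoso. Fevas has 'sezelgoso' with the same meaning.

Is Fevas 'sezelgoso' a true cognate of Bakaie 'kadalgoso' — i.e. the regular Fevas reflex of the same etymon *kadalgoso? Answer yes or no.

yes

Derive the expected Fevas reflex of *kadalgoso:
Fevas: start from *kadalgoso.
  rule 1: no change — kadalgoso
  rule 2 (unconditioned shift): kadalgoso → kazalgoso
  rule 3 (vowel merger): kazalgoso → kezelgoso
  rule 4 (palatalisation): kezelgoso → sezelgoso
  ⇒ Fevas sezelgoso
Fevas 'sezelgoso' matches the regular reflex exactly, so the pair is cognate.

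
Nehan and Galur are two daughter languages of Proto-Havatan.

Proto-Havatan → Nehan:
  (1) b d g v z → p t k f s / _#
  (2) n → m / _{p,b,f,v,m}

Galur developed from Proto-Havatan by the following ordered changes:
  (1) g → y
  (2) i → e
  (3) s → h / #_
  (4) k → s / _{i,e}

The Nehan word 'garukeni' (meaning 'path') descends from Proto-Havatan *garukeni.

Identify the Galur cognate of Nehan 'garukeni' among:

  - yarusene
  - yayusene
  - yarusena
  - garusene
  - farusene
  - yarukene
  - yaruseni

Galur: start from *garukeni.
  rule 1 (unconditioned shift): garukeni → yarukeni
  rule 2 (vowel merger): yarukeni → yarukene
  rule 3: no change — yarukene
  rule 4 (palatalisation): yarukene → yarusene
  ⇒ Galur yarusene
The other candidates each miss or misapply at least one Galur change.

yarusene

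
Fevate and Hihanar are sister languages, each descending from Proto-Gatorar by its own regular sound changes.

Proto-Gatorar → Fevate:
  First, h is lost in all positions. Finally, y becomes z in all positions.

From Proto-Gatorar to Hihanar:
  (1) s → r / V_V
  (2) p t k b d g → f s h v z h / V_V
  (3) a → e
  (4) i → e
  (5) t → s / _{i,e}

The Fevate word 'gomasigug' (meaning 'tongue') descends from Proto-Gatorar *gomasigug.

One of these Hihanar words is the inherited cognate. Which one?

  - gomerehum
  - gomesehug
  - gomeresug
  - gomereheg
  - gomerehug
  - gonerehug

gomerehug

Hihanar: start from *gomasigug.
  rule 1 (rhotacism): gomasigug → gomarigug
  rule 2 (intervocalic lenition): gomarigug → gomarihug
  rule 3 (vowel merger): gomarihug → gomerihug
  rule 4 (vowel merger): gomerihug → gomerehug
  rule 5: no change — gomerehug
  ⇒ Hihanar gomerehug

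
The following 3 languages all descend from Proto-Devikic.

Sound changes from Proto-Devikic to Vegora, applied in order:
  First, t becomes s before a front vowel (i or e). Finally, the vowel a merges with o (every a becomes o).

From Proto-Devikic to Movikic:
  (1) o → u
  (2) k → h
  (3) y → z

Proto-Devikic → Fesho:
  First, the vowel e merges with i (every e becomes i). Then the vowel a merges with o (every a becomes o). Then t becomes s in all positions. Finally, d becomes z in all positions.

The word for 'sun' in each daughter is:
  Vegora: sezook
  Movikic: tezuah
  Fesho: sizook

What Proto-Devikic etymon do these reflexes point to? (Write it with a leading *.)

Position 4: Vegora has o, Movikic has u, Fesho has o. Taking the neighbouring segments as reconstructed: Vegora o could go back to *a or *o; Movikic u could go back to *o or *u; Fesho o could go back to *a or *o — the one source consistent with every daughter is *o.
Position 2: Vegora has e, Movikic has e, Fesho has i. Vegora preserves e here (none of its changes turn any other segment into e), so the proto-segment is *e.
Position 5: Vegora has o, Movikic has a, Fesho has o. Movikic preserves a here (none of its changes turn any other segment into a), so the proto-segment is *a.
Continuing position by position gives *tezoak; check it forward:
Vegora: *tezoak > sezoak > sezook  (by palatalisation, vowel merger)
Movikic: *tezoak
  tezoak → tezuak   [vowel merger]
  tezuak → tezuah   [unconditioned shift]
  tezuah (rule 3 does not apply)
  giving Movikic tezuah.
Fesho: start from *tezoak.
  rule 1 (vowel merger): tezoak → tizoak
  rule 2 (vowel merger): tizoak → tizook
  rule 3 (unconditioned shift): tizook → sizook
  rule 4: no change — sizook
  ⇒ Fesho sizook
No other proto-form is consistent with every reflex, so the reconstruction is *tezoak.

*tezoak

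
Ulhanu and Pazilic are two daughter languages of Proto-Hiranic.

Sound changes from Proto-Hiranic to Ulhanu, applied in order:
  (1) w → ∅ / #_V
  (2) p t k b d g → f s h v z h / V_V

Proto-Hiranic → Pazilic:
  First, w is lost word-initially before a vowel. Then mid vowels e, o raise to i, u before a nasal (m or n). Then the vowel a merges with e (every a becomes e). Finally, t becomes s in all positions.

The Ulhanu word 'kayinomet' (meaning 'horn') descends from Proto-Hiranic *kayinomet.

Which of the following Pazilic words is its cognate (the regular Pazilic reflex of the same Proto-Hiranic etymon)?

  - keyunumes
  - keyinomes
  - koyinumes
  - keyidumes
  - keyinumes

Pazilic: *kayinomet
  kayinomet (rule 1 does not apply)
  kayinomet → kayinumet   [pre-nasal raising]
  kayinumet → keyinumet   [vowel merger]
  keyinumet → keyinumes   [unconditioned shift]
  giving Pazilic keyinumes.
Among the options, 'keyinumes' alone shows every Pazilic change applied in order.

keyinumes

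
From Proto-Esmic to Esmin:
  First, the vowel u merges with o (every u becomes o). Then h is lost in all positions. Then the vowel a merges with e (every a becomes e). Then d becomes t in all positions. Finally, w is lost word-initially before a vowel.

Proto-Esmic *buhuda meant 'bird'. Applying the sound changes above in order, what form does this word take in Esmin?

boote

Esmin: *buhuda > bohoda > booda > boode > boote  (by vowel merger, h-loss, vowel merger, unconditioned shift)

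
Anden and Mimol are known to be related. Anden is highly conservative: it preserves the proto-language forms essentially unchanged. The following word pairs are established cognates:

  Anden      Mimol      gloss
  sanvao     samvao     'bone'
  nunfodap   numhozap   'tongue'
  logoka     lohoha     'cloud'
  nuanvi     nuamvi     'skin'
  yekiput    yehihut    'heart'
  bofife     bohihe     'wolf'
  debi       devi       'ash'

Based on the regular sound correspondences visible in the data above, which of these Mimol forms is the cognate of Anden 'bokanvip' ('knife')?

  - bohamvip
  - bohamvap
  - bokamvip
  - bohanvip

logoka ~ lohoha — Anden k corresponds to Mimol h between vowels (before a back vowel).
sanvao ~ samvao, nuanvi ~ nuamvi — Anden n corresponds to Mimol m after a vowel, before a labial obstruent.
Applying these to Anden 'bokanvip':
  bokanvip → bohanvip   (k→h between vowels (before a back vowel))
  bohanvip → bohamvip   (n→m after a vowel, before a labial obstruent)
So the Mimol cognate is 'bohamvip'.

bohamvip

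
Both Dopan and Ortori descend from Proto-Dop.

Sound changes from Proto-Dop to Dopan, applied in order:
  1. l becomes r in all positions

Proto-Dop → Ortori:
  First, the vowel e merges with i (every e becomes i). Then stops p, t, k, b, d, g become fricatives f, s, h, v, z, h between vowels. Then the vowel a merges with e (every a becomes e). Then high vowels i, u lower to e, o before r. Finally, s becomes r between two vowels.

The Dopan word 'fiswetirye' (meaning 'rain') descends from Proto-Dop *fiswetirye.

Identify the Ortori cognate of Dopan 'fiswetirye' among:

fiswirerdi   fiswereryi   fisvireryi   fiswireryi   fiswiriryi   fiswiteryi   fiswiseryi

fiswireryi

Ortori: start from *fiswetirye.
  rule 1 (vowel merger): fiswetirye → fiswitiryi
  rule 2 (intervocalic lenition): fiswitiryi → fiswisiryi
  rule 3: no change — fiswisiryi
  rule 4 (pre-rhotic lowering): fiswisiryi → fiswiseryi
  rule 5 (rhotacism): fiswiseryi → fiswireryi
  ⇒ Ortori fiswireryi
Only 'fiswireryi' matches the regular Ortori development of *fiswetirye.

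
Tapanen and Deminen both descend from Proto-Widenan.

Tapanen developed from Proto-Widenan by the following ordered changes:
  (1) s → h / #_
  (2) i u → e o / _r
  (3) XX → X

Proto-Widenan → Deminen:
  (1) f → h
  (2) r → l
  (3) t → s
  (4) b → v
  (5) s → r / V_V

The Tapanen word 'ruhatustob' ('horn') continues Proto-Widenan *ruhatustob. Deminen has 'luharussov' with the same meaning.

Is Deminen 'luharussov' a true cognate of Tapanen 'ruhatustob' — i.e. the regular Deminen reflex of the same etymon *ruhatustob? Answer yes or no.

Derive the expected Deminen reflex of *ruhatustob:
Deminen: *ruhatustob > luhatustob > luhasussob > luhasussov > luharussov  (by unconditioned shift, unconditioned shift, unconditioned shift, rhotacism)
Deminen 'luharussov' matches the regular reflex exactly, so the pair is cognate.

yes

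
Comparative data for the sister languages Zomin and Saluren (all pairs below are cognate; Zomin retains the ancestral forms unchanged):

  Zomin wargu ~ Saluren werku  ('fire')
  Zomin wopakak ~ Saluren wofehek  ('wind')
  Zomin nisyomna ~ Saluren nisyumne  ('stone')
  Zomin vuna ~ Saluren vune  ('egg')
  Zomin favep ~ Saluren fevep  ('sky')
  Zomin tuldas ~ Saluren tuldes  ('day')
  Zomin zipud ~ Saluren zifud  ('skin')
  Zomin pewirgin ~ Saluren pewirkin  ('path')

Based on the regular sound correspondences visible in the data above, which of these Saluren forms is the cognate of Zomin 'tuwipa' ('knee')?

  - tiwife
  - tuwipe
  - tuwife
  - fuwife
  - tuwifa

tuwife

wopakak ~ wofehek — Zomin p corresponds to Saluren f between vowels (before a back vowel).
nisyomna ~ nisyumne, vuna ~ vune — Zomin a corresponds to Saluren e word-finally.
Applying these to Zomin 'tuwipa':
  tuwipa → tuwifa   (p→f between vowels (before a back vowel))
  tuwifa → tuwife   (a→e word-finally)
So the Saluren cognate is 'tuwife'.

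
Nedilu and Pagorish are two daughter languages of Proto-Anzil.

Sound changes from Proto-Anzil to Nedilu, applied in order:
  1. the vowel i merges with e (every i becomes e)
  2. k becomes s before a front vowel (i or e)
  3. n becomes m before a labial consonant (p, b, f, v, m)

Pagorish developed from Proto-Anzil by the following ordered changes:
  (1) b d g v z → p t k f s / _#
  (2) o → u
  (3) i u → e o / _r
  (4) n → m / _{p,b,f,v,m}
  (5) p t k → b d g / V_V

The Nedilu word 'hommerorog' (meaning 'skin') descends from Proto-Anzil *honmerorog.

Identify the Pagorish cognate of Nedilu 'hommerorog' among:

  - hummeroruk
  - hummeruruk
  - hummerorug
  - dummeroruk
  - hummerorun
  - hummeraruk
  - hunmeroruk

hummeroruk

Pagorish: start from *honmerorog.
  rule 1 (final devoicing): honmerorog → honmerorok
  rule 2 (vowel merger): honmerorok → hunmeruruk
  rule 3 (pre-rhotic lowering): hunmeruruk → hunmeroruk
  rule 4 (nasal place assimilation): hunmeroruk → hummeroruk
  rule 5: no change — hummeroruk
  ⇒ Pagorish hummeroruk
The other candidates each miss or misapply at least one Pagorish change.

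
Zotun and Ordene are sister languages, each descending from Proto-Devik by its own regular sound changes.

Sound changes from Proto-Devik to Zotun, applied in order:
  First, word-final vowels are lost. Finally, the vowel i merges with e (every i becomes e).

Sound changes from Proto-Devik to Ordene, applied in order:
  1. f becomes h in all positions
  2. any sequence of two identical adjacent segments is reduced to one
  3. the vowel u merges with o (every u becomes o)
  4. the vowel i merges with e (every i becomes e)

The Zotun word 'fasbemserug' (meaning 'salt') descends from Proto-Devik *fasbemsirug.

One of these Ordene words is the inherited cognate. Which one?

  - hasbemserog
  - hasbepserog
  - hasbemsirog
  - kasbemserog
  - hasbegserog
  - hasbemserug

hasbemserog

Ordene: start from *fasbemsirug.
  rule 1 (unconditioned shift): fasbemsirug → hasbemsirug
  rule 2: no change — hasbemsirug
  rule 3 (vowel merger): hasbemsirug → hasbemsirog
  rule 4 (vowel merger): hasbemsirog → hasbemserog
  ⇒ Ordene hasbemserog
Among the options, 'hasbemserog' alone shows every Ordene change applied in order.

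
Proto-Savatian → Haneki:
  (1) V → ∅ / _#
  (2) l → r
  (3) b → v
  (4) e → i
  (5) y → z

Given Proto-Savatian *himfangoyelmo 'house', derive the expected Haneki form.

Haneki: *himfangoyelmo
  himfangoyelmo → himfangoyelm   [apocope]
  himfangoyelm → himfangoyerm   [unconditioned shift]
  himfangoyerm (rule 3 does not apply)
  himfangoyerm → himfangoyirm   [vowel merger]
  himfangoyirm → himfangozirm   [unconditioned shift]
  giving Haneki himfangozirm.

himfangozirm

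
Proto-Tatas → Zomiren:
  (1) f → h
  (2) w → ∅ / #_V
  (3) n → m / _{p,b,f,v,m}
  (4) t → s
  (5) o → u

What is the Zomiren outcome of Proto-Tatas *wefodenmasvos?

ehudemmasvus

Zomiren: *wefodenmasvos
  wefodenmasvos → wehodenmasvos   [unconditioned shift]
  wehodenmasvos → ehodenmasvos   [glide loss]
  ehodenmasvos → ehodemmasvos   [nasal place assimilation]
  ehodemmasvos (rule 4 does not apply)
  ehodemmasvos → ehudemmasvus   [vowel merger]
  giving Zomiren ehudemmasvus.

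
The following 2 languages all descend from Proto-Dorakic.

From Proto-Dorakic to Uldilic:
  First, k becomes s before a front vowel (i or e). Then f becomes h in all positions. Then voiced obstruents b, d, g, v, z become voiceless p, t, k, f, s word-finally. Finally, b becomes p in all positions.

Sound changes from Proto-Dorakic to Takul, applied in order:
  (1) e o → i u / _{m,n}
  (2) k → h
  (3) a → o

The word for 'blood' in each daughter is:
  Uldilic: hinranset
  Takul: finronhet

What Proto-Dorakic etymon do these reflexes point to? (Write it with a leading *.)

Position 5: Uldilic has a, Takul has o. Uldilic preserves a here (none of its changes turn any other segment into a), so the proto-segment is *a.
Position 7: Uldilic has s, Takul has h. Taking the neighbouring segments as reconstructed: Uldilic s could go back to *k or *s; Takul h could go back to *k or *h — the one source consistent with every daughter is *k.
Position 1: Uldilic has h, Takul has f. Takul preserves f here (none of its changes turn any other segment into f), so the proto-segment is *f.
This points to *finranket. Verify forward in each daughter:
Uldilic: *finranket > finranset > hinranset  (by palatalisation, unconditioned shift)
Takul: start from *finranket.
  rule 1: no change — finranket
  rule 2 (unconditioned shift): finranket → finranhet
  rule 3 (vowel merger): finranhet → finronhet
  ⇒ Takul finronhet
*finranket is the unique common source.

*finranket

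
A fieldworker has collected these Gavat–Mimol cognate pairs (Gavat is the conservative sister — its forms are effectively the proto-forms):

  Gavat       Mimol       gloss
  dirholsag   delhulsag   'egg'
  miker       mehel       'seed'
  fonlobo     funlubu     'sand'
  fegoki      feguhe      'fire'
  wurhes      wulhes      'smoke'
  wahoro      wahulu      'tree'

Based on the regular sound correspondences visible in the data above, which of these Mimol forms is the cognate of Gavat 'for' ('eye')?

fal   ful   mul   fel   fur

ful

wahoro ~ wahulu — Gavat o corresponds to Mimol u after a consonant, before r.
miker ~ mehel — Gavat r corresponds to Mimol l word-finally.
Applying these to Gavat 'for':
  for → fur   (o→u after a consonant, before r)
  fur → ful   (r→l word-finally)
So the Mimol cognate is 'ful'.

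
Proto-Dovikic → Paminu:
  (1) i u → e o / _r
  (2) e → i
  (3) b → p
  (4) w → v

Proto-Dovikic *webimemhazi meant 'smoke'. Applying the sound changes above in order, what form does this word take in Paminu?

vipimimhazi

Paminu: *webimemhazi > wibimimhazi > wipimimhazi > vipimimhazi  (by vowel merger, unconditioned shift, unconditioned shift)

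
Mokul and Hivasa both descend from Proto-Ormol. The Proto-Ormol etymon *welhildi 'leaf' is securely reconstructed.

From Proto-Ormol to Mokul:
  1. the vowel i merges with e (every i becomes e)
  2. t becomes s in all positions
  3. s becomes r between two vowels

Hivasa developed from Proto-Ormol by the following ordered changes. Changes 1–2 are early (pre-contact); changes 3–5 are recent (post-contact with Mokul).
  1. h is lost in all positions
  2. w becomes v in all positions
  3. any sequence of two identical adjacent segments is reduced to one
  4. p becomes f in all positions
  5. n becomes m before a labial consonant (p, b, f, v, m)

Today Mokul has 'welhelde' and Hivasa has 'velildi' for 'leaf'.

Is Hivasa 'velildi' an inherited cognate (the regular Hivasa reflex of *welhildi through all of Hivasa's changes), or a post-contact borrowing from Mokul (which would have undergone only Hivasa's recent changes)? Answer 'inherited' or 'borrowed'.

inherited

If inherited, *welhildi would pass through all of Hivasa's changes:
Hivasa: start from *welhildi.
  rule 1 (h-loss): welhildi → welildi
  rule 2 (unconditioned shift): welildi → velildi
  rule 3: no change — velildi
  rule 4: no change — velildi
  rule 5: no change — velildi
  ⇒ Hivasa velildi
If borrowed from Mokul 'welhelde' after the early changes, it would undergo only the recent ones:
  rule 3 (degemination): no change (welhelde)
  rule 4 (unconditioned shift): no change (welhelde)
  rule 5 (nasal place assimilation): no change (welhelde)
  ⇒ as a loan: welhelde
Hivasa 'velildi' matches the inherited outcome exactly, so it is an inherited cognate, not a loan.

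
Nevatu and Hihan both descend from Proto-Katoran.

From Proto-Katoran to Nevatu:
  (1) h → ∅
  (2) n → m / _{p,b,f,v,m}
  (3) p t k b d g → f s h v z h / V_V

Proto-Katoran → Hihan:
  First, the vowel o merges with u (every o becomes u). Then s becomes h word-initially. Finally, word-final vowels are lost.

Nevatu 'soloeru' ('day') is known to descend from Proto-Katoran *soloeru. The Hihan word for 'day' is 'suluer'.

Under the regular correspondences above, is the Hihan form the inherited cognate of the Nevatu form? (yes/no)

no

Derive the expected Hihan reflex of *soloeru:
Hihan: start from *soloeru.
  rule 1 (vowel merger): soloeru → sulueru
  rule 2 (debuccalisation): sulueru → hulueru
  rule 3 (apocope): hulueru → huluer
  ⇒ Hihan huluer
The regular Hihan reflex would be 'huluer', but the attested form is 'suluer'. The correspondence is irregular, so they are not cognates (the Hihan form has a different source).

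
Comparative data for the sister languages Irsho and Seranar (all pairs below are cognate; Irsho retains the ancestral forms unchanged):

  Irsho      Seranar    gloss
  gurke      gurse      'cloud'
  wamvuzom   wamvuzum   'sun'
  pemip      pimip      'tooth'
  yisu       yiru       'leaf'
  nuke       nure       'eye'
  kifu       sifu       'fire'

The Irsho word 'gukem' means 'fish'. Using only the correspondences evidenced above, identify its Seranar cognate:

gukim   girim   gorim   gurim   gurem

nuke ~ nure — Irsho k corresponds to Seranar r between vowels (before a front vowel).
pemip ~ pimip — Irsho e corresponds to Seranar i after a consonant, before a nasal.
Applying these to Irsho 'gukem':
  gukem → gurem   (k→r between vowels (before a front vowel))
  gurem → gurim   (e→i after a consonant, before a nasal)
So the Seranar cognate is 'gurim'.

gurim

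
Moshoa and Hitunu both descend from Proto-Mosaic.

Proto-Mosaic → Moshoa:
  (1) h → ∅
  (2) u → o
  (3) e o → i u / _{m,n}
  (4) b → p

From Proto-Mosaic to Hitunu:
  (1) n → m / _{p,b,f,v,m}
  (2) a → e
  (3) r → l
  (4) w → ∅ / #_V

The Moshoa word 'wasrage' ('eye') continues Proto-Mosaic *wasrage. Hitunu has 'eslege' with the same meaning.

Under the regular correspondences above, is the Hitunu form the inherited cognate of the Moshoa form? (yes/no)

Derive the expected Hitunu reflex of *wasrage:
Hitunu: *wasrage > wesrege > weslege > eslege  (by vowel merger, unconditioned shift, glide loss)
Hitunu 'eslege' matches the regular reflex exactly, so the pair is cognate.

yes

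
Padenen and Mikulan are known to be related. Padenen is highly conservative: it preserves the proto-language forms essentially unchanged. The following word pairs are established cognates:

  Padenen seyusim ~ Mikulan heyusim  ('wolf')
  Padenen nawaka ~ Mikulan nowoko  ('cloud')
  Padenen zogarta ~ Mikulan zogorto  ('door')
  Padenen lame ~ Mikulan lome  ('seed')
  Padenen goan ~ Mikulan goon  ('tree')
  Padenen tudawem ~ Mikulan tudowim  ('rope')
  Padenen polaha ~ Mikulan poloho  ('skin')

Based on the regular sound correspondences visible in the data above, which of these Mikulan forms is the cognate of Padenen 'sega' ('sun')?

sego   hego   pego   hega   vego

seyusim ~ heyusim — Padenen s corresponds to Mikulan h word-initially before a front vowel.
nawaka ~ nowoko, zogarta ~ zogorto — Padenen a corresponds to Mikulan o word-finally.
Applying these to Padenen 'sega':
  sega → hega   (s→h word-initially before a front vowel)
  hega → hego   (a→o word-finally)
So the Mikulan cognate is 'hego'.

hego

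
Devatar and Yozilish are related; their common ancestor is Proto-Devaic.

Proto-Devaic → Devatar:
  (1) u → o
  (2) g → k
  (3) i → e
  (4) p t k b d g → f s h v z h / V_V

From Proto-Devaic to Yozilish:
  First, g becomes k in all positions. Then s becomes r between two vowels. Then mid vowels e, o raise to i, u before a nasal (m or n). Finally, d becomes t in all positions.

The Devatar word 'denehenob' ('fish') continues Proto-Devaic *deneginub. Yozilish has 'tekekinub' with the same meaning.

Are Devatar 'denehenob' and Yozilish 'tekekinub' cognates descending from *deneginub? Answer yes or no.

no

Derive the expected Yozilish reflex of *deneginub:
Yozilish: *deneginub > denekinub > dinekinub > tinekinub  (by unconditioned shift, pre-nasal raising, unconditioned shift)
The regular Yozilish reflex would be 'tinekinub', but the attested form is 'tekekinub'. The correspondence is irregular, so they are not cognates (the Yozilish form has a different source).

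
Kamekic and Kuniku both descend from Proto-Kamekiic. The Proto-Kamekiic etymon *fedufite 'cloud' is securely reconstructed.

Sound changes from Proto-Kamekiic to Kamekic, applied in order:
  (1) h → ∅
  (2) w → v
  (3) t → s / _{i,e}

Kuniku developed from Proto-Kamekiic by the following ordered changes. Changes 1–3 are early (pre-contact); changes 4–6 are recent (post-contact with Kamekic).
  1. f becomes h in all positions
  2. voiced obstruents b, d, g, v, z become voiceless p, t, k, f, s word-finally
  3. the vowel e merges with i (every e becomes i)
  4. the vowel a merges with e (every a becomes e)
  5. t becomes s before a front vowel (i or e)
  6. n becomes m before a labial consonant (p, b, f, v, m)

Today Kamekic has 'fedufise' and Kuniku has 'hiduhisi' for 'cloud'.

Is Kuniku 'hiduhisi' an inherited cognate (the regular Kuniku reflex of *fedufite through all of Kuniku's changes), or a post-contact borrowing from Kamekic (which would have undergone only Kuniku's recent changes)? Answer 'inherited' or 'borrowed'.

If inherited, *fedufite would pass through all of Kuniku's changes:
Kuniku: *fedufite
  fedufite → heduhite   [unconditioned shift]
  heduhite (rule 2 does not apply)
  heduhite → hiduhiti   [vowel merger]
  hiduhiti (rule 4 does not apply)
  hiduhiti → hiduhisi   [palatalisation]
  hiduhisi (rule 6 does not apply)
  giving Kuniku hiduhisi.
If borrowed from Kamekic 'fedufise' after the early changes, it would undergo only the recent ones:
  rule 4 (vowel merger): no change (fedufise)
  rule 5 (palatalisation): no change (fedufise)
  rule 6 (nasal place assimilation): no change (fedufise)
  ⇒ as a loan: fedufise
Kuniku 'hiduhisi' matches the inherited outcome exactly, so it is an inherited cognate, not a loan.

inherited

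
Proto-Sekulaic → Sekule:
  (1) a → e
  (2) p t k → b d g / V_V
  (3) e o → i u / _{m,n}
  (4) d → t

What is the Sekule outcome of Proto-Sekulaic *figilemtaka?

Sekule: *figilemtaka
  figilemtaka → figilemteke   [vowel merger]
  figilemteke → figilemtege   [intervocalic voicing]
  figilemtege → figilimtege   [pre-nasal raising]
  figilimtege (rule 4 does not apply)
  giving Sekule figilimtege.

figilimtege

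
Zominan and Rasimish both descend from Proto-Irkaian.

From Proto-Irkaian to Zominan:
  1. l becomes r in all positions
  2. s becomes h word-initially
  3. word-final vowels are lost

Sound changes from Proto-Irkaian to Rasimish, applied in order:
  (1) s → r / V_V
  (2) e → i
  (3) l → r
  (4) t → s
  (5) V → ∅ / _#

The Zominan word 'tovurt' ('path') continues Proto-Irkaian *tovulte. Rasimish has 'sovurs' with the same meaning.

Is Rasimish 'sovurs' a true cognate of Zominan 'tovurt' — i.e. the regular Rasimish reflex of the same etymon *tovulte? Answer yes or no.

yes

Derive the expected Rasimish reflex of *tovulte:
Rasimish: start from *tovulte.
  rule 1: no change — tovulte
  rule 2 (vowel merger): tovulte → tovulti
  rule 3 (unconditioned shift): tovulti → tovurti
  rule 4 (unconditioned shift): tovurti → sovursi
  rule 5 (apocope): sovursi → sovurs
  ⇒ Rasimish sovurs
Rasimish 'sovurs' matches the regular reflex exactly, so the pair is cognate.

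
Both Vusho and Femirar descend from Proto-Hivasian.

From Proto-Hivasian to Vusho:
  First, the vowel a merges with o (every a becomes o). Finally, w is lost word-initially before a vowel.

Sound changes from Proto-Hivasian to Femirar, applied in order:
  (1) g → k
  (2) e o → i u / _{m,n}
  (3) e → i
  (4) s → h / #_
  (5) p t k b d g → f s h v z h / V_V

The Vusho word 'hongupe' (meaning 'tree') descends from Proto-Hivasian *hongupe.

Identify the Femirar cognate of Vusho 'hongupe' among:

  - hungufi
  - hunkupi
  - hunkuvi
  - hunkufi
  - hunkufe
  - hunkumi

Femirar: *hongupe > honkupe > hunkupe > hunkupi > hunkufi  (by unconditioned shift, pre-nasal raising, vowel merger, intervocalic lenition)

hunkufi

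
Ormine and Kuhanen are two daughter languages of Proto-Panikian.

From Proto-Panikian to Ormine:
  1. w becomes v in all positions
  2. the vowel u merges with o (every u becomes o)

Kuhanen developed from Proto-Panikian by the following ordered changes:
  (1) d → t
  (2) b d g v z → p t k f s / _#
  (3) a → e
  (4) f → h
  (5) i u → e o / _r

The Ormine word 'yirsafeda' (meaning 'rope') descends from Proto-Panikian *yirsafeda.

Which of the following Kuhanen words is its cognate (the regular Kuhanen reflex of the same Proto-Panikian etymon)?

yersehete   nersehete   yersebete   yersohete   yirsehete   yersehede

yersehete

Kuhanen: *yirsafeda
  yirsafeda → yirsafeta   [unconditioned shift]
  yirsafeta (rule 2 does not apply)
  yirsafeta → yirsefete   [vowel merger]
  yirsefete → yirsehete   [unconditioned shift]
  yirsehete → yersehete   [pre-rhotic lowering]
  giving Kuhanen yersehete.
The other candidates each miss or misapply at least one Kuhanen change.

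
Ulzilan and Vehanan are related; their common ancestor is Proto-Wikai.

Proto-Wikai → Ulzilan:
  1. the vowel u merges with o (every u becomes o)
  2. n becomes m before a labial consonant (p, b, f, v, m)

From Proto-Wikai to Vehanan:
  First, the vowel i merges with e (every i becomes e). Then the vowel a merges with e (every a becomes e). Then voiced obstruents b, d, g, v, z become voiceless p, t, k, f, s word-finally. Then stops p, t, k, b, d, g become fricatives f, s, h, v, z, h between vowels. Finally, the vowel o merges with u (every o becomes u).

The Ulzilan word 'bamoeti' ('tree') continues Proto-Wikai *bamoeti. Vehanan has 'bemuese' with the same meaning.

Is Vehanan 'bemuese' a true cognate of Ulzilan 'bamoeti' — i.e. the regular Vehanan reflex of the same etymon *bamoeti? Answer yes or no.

Derive the expected Vehanan reflex of *bamoeti:
Vehanan: start from *bamoeti.
  rule 1 (vowel merger): bamoeti → bamoete
  rule 2 (vowel merger): bamoete → bemoete
  rule 3: no change — bemoete
  rule 4 (intervocalic lenition): bemoete → bemoese
  rule 5 (vowel merger): bemoese → bemuese
  ⇒ Vehanan bemuese
Vehanan 'bemuese' matches the regular reflex exactly, so the pair is cognate.

yes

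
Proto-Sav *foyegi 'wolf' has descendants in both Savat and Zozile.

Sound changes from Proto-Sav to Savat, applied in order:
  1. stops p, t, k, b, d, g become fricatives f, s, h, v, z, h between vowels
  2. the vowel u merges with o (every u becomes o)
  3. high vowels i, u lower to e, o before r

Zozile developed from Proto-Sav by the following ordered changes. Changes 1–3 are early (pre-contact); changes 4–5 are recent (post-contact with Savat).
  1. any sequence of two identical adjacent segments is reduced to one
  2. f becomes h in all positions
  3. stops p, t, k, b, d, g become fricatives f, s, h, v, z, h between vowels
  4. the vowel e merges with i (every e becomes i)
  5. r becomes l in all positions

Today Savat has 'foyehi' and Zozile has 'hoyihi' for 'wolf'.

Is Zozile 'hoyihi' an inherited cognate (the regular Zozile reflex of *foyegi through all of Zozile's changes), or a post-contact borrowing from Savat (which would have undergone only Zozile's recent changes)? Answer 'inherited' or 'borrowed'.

inherited

If inherited, *foyegi would pass through all of Zozile's changes:
Zozile: start from *foyegi.
  rule 1: no change — foyegi
  rule 2 (unconditioned shift): foyegi → hoyegi
  rule 3 (intervocalic lenition): hoyegi → hoyehi
  rule 4 (vowel merger): hoyehi → hoyihi
  rule 5: no change — hoyihi
  ⇒ Zozile hoyihi
If borrowed from Savat 'foyehi' after the early changes, it would undergo only the recent ones:
  rule 4 (vowel merger): foyehi → foyihi
  rule 5 (unconditioned shift): no change (foyihi)
  ⇒ as a loan: foyihi
Zozile 'hoyihi' matches the inherited outcome exactly, so it is an inherited cognate, not a loan.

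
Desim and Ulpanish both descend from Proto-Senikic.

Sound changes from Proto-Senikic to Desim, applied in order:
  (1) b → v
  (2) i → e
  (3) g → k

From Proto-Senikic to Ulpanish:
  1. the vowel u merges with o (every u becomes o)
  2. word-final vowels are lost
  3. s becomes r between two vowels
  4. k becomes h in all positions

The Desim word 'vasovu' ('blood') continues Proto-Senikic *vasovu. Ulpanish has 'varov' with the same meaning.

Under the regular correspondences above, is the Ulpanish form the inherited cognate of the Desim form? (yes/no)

yes

Derive the expected Ulpanish reflex of *vasovu:
Ulpanish: start from *vasovu.
  rule 1 (vowel merger): vasovu → vasovo
  rule 2 (apocope): vasovo → vasov
  rule 3 (rhotacism): vasov → varov
  rule 4: no change — varov
  ⇒ Ulpanish varov
Ulpanish 'varov' matches the regular reflex exactly, so the pair is cognate.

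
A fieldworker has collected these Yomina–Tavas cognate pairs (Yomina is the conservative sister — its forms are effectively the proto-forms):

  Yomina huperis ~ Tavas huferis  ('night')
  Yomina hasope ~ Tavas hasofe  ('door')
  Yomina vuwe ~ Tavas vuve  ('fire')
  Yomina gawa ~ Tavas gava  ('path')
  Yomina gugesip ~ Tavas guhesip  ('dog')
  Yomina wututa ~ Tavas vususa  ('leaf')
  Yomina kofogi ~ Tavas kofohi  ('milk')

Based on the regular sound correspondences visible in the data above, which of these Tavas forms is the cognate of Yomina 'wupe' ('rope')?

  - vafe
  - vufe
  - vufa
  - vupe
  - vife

wututa ~ vususa — Yomina w corresponds to Tavas v word-initially before a back vowel.
huperis ~ huferis, hasope ~ hasofe — Yomina p corresponds to Tavas f between vowels (before a front vowel).
Applying these to Yomina 'wupe':
  wupe → vupe   (w→v word-initially before a back vowel)
  vupe → vufe   (p→f between vowels (before a front vowel))
So the Tavas cognate is 'vufe'.

vufe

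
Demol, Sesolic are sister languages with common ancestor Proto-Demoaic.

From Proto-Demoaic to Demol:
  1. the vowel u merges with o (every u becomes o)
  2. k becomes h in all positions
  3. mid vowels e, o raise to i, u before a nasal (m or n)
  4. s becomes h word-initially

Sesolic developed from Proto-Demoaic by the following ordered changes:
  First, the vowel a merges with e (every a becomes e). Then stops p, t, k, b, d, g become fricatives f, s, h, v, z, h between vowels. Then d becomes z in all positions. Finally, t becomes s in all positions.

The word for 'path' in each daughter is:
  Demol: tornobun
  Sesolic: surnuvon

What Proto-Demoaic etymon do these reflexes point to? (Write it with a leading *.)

Position 2: Demol has o, Sesolic has u. Sesolic preserves u here (none of its changes turn any other segment into u), so the proto-segment is *u.
Position 5: Demol has o, Sesolic has u. Sesolic preserves u here (none of its changes turn any other segment into u), so the proto-segment is *u.
Verify the candidate proto-form against each daughter:
Demol: start from *turnubon.
  rule 1 (vowel merger): turnubon → tornobon
  rule 2: no change — tornobon
  rule 3 (pre-nasal raising): tornobon → tornobun
  rule 4: no change — tornobun
  ⇒ Demol tornobun
Sesolic: start from *turnubon.
  rule 1: no change — turnubon
  rule 2 (intervocalic lenition): turnubon → turnuvon
  rule 3: no change — turnuvon
  rule 4 (unconditioned shift): turnuvon → surnuvon
  ⇒ Sesolic surnuvon
No other proto-form is consistent with every reflex, so the reconstruction is *turnubon.

*turnubon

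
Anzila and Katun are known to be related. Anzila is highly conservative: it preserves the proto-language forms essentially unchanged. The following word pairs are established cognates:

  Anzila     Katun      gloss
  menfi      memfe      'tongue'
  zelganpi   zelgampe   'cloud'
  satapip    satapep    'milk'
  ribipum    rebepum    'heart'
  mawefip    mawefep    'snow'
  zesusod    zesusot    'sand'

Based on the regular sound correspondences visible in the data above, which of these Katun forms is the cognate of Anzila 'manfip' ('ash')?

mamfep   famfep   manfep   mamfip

menfi ~ memfe — Anzila n corresponds to Katun m after a vowel, before a labial obstruent.
satapip ~ satapep, ribipum ~ rebepum — Anzila i corresponds to Katun e after a consonant, before a labial obstruent.
Applying these to Anzila 'manfip':
  manfip → mamfip   (n→m after a vowel, before a labial obstruent)
  mamfip → mamfep   (i→e after a consonant, before a labial obstruent)
So the Katun cognate is 'mamfep'.

mamfep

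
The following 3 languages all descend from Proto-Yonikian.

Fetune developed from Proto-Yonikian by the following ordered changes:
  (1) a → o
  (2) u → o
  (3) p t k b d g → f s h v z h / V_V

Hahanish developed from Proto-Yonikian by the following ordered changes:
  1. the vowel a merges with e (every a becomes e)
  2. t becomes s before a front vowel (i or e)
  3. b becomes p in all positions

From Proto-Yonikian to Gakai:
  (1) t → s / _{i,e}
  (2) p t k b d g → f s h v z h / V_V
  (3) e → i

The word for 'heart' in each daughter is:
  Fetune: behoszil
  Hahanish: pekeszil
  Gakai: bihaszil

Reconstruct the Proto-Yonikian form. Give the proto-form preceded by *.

Position 1: Fetune has b, Hahanish has p, Gakai has b. Fetune preserves b here (none of its changes turn any other segment into b), so the proto-segment is *b.
Position 2: Fetune has e, Hahanish has e, Gakai has i. Fetune preserves e here (none of its changes turn any other segment into e), so the proto-segment is *e.
Position 3: Fetune has h, Hahanish has k, Gakai has h. Hahanish preserves k here (none of its changes turn any other segment into k), so the proto-segment is *k.
Verify the candidate proto-form against each daughter:
Fetune: start from *bekaszil.
  rule 1 (vowel merger): bekaszil → bekoszil
  rule 2: no change — bekoszil
  rule 3 (intervocalic lenition): bekoszil → behoszil
  ⇒ Fetune behoszil
Hahanish: *bekaszil > bekeszil > pekeszil  (by vowel merger, unconditioned shift)
Gakai: *bekaszil > behaszil > bihaszil  (by intervocalic lenition, vowel merger)
No other proto-form is consistent with every reflex, so the reconstruction is *bekaszil.

*bekaszil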